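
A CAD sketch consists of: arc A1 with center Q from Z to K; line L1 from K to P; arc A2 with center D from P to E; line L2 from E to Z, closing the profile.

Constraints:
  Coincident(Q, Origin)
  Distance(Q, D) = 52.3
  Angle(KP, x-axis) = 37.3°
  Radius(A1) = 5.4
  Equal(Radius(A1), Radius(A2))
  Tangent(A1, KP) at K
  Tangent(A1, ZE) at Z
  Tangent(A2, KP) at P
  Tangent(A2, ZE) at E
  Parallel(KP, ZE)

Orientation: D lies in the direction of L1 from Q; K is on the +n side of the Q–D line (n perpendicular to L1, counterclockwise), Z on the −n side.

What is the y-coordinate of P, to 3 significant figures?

36.0

The slot axis is L1's direction at 37.3°, so u = (cos 37.3°, sin 37.3°) = (0.795, 0.606) and n = (−sin 37.3°, cos 37.3°) = (-0.606, 0.795). Q is at the origin and D lies 52.3 along u from Q, so D = 52.3·u = (41.6, 31.7). Tangency of A1 to both parallel lines with radius 5.4 puts K and Z at Q ± 5.4·n: K = (-3.27, 4.30), Z = (3.27, -4.30). Equal radii place P and E the same way about D: P = D + 5.4·n = (38.3, 36.0), E = D − 5.4·n = (44.9, 27.4). So P.y = 36.0.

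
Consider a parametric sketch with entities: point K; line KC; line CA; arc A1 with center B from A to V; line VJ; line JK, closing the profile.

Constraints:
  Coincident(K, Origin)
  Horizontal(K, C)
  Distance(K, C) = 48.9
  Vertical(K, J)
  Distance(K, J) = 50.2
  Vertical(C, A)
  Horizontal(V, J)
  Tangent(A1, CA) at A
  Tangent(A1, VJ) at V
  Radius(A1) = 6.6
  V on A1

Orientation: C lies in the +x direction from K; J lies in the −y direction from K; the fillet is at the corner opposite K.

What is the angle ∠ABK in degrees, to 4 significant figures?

134.1°

The virtual corner opposite K is at (48.90, -50.20). Since A1 is tangent to CA there, BA ⟂ CA and A1 meets VJ tangentially, so BV is at right angles to VJ, with radius 6.6, so the center B sits 6.6 in from both sides at B = (42.30, -43.60). That places the tangent points at A = (48.90, -43.60) on CA and V = (42.30, -50.20) on VJ. Then cos ∠ABK = BA·BK / (|BA||BK|), giving 134.1°.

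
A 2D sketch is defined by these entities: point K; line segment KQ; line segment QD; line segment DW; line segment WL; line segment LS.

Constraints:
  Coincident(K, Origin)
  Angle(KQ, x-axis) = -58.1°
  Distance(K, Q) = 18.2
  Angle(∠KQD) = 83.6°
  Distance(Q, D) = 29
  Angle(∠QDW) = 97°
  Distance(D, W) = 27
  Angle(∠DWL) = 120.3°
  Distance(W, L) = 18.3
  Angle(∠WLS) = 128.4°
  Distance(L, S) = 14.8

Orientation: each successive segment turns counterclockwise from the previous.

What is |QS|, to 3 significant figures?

34.4

∠DWL = 120.3° gives WL at -179° from the x-axis; with |WL| = 18.3, L = (0.0519, 25.3). ∠WLS = 128.4° gives LS at -127° from the x-axis; with |LS| = 14.8, S = (-8.94, 13.5). Then |QS| = |S − Q| = 34.4.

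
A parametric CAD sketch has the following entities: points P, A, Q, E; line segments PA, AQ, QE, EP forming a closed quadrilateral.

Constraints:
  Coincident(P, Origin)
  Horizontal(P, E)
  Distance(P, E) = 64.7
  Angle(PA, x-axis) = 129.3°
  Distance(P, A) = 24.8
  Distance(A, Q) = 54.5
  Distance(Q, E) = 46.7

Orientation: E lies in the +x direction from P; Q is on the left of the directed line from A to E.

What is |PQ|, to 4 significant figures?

51.37

P is at the origin; PE is horizontal with |PE| = 64.7 and E in +x, so E = (64.7, 0). PA runs at 129.3° with |PA| = 24.8, so A = (-15.71, 19.19). Q is determined by |AQ| = 54.5 and |QE| = 46.7 together: it lies at the intersection of circle(A, 54.5) and circle(E, 46.7). With |AE| = 82.67, the foot of the radical line on AE is 46.11 from A and the perpendicular offset is √(54.5² − 46.11²) = 29.06. Taking the left-of-AE solution: Q = (35.89, 36.75).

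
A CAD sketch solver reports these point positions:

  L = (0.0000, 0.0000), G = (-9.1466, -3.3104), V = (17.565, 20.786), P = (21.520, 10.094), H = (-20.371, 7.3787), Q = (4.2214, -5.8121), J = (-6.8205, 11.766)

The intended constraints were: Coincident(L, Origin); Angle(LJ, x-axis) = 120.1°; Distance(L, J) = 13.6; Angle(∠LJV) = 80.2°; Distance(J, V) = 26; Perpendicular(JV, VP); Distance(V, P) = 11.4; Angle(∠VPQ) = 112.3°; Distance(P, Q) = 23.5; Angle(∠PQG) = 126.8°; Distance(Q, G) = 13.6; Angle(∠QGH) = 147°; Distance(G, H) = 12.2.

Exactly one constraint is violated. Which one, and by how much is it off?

Distance(G, H) = 12.2 — off by 3.30.

L = (0.00, 0.00) ✓; LJ at 120.1° ✓; |LJ| = 13.60 ✓; ∠LJV = 80.20° ✓; |JV| = 26.00 ✓; ∠(JV, VP) = 90.00° ✓; |VP| = 11.40 ✓; ∠VPQ = 112.3° ✓; |PQ| = 23.50 ✓; ∠PQG = 126.8° ✓; |QG| = 13.60 ✓; ∠QGH = 147.0° ✓; |GH| = 15.50 ✗.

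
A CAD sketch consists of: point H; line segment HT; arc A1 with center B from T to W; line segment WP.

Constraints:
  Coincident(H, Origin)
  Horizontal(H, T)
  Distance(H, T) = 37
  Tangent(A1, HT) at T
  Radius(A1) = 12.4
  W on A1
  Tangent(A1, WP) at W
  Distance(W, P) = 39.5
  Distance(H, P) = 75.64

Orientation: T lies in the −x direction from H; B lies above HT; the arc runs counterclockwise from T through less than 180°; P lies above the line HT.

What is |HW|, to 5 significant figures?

36.182

H is at the origin; HT is horizontal with |HT| = 37.0 and T on the −x side, so T = (-37.000, 0.0000). Tangency of A1 to HT means the radius BT is perpendicular to HT, so B = T + (0, 12.4) = (-37.000, 12.400). Since BW ⟂ WP (tangency), |BP| = √(12.4² + 39.5²) = 41.401 regardless of where W sits on A1. So P lies on both circle(H, 75.64) and circle(B, 41.401); the above-HT intersection is P = (-58.776, 47.611). W is the foot of the tangent from P: W = (-28.891, 21.781).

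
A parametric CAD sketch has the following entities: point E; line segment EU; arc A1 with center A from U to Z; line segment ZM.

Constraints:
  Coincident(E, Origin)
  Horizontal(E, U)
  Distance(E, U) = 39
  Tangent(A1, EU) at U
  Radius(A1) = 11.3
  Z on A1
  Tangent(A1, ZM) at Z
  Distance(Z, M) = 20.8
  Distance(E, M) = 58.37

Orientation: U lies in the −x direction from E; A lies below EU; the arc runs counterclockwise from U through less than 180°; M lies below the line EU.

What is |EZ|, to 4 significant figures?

51.77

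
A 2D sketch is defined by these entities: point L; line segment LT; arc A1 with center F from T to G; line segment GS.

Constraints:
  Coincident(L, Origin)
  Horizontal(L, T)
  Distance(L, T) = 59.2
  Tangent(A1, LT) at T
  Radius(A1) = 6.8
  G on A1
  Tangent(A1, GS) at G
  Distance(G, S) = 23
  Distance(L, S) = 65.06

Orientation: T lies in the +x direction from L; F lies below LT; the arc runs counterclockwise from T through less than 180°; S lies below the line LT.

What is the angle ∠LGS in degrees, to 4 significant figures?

110.9°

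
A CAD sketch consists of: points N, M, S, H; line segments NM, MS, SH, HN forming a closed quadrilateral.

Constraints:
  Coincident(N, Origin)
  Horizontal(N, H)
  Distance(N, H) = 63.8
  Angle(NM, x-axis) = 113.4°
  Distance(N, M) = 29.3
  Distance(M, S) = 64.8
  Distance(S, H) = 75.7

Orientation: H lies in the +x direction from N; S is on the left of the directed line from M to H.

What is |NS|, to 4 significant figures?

79.30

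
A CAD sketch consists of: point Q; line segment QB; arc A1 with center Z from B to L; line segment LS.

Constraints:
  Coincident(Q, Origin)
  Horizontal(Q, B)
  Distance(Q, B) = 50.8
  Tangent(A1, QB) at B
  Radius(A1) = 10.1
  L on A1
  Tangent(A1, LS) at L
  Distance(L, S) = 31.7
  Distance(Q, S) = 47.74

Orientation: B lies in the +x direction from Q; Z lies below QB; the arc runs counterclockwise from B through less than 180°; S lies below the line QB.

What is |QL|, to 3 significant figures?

41.8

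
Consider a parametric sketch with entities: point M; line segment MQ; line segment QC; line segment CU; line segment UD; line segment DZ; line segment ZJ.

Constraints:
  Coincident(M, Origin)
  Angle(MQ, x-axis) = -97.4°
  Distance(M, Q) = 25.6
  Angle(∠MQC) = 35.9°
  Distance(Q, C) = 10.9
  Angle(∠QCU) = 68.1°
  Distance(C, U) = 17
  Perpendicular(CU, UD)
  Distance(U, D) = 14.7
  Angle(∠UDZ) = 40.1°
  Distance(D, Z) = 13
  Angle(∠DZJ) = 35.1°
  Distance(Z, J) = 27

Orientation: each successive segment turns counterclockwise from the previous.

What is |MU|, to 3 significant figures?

16.2

M is at the origin; MQ runs at -97.4° with length 25.6, so Q = (-3.30, -25.4). ∠MQC = 35.9° gives QC at 46.7° from the x-axis; with |QC| = 10.9, C = (4.18, -17.5). ∠QCU = 68.1° gives CU at 159° from the x-axis; with |CU| = 17.0, U = (-11.6, -11.3). Then |MU| = |U − M| = 16.2.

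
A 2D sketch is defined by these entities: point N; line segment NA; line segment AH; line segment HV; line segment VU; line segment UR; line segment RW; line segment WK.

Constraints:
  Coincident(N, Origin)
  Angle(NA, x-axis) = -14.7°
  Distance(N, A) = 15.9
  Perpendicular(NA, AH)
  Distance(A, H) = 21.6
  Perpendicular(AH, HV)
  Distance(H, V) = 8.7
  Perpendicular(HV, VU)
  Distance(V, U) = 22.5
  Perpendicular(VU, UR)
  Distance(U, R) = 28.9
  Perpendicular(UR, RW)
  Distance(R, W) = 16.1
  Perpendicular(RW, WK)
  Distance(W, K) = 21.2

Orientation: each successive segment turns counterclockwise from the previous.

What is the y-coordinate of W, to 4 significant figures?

5.542

The perpendicularity gives UR at right angles to VU, so UR runs at -14.70°; with |UR| = 28.9, R = (34.69, -10.03). UR ⟂ RW, so RW runs at 75.30°; with |RW| = 16.1, W = (38.78, 5.542). So W.y = 5.542.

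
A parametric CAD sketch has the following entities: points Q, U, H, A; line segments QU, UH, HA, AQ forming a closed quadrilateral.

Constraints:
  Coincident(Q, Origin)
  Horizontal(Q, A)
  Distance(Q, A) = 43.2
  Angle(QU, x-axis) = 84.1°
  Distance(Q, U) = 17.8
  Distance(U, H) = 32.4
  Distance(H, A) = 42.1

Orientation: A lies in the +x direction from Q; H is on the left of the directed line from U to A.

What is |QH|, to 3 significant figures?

46.9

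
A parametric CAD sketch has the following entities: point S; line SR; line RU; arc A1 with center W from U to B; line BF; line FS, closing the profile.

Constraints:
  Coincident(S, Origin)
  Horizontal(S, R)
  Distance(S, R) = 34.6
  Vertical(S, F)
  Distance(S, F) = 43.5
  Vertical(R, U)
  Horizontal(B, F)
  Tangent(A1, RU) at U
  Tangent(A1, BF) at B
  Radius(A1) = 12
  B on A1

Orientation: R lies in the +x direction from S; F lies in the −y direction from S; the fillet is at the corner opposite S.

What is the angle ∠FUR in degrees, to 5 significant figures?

109.13°

The virtual corner opposite S is at (34.600, -43.500). A1 meets RU tangentially, so WU is at right angles to RU and the tangent condition forces WB to be normal to BF, with radius 12.0, so the center W sits 12.0 in from both sides at W = (22.600, -31.500). That places the tangent points at U = (34.600, -31.500) on RU and B = (22.600, -43.500) on BF. Then cos ∠FUR = UF·UR / (|UF||UR|), giving 109.13°.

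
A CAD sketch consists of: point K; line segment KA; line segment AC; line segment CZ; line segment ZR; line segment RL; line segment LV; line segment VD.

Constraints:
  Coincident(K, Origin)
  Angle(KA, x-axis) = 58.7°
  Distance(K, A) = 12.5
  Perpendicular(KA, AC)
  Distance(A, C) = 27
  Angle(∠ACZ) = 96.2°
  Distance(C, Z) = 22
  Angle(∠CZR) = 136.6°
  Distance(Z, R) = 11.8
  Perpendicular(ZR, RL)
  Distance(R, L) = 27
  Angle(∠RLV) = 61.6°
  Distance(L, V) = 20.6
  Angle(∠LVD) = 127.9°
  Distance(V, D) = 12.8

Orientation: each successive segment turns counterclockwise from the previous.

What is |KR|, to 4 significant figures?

29.10

∠ACZ = 96.2° gives CZ at -127.5° from the x-axis; with |CZ| = 22.0, Z = (-29.97, 7.254). ∠CZR = 136.6° gives ZR at -84.10° from the x-axis; with |ZR| = 11.8, R = (-28.76, -4.484). Then |KR| = |R − K| = 29.10.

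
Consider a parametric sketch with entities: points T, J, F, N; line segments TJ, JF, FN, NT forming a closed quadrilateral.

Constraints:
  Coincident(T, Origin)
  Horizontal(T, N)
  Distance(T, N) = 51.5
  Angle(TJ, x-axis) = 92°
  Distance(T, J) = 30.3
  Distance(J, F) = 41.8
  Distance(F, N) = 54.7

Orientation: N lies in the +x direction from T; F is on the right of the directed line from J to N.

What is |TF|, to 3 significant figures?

11.7

Checks: |JF| = 41.80 ✓; |FN| = 54.70 ✓.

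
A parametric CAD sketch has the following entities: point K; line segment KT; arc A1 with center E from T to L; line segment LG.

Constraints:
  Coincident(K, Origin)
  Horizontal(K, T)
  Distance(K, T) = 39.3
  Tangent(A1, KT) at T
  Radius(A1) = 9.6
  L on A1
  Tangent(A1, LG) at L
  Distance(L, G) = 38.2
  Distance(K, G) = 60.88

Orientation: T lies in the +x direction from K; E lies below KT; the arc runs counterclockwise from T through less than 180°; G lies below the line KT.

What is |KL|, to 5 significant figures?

31.880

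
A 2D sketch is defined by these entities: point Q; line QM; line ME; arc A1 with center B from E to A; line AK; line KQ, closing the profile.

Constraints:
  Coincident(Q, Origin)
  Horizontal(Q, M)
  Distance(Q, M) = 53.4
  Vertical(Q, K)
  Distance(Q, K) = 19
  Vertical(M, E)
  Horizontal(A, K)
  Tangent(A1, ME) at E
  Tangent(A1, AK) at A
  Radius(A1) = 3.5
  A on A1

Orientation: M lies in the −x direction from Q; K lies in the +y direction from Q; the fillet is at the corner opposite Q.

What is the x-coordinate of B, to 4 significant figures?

-49.90

Q is at the origin; Q and M share the same y with |QM| = 53.4 and M on the −x side, so M = (-53.40, 0.000). QK is vertical with |QK| = 19.0 and K on the +y side, so K = (0.000, 19.00). The virtual corner opposite Q is at (-53.40, 19.00). A1 meets ME tangentially, so BE is at right angles to ME and tangency of A1 to AK means the radius BA is perpendicular to AK, with radius 3.5, so the center B sits 3.5 in from both sides at B = (-49.90, 15.50). So B.x = -49.90.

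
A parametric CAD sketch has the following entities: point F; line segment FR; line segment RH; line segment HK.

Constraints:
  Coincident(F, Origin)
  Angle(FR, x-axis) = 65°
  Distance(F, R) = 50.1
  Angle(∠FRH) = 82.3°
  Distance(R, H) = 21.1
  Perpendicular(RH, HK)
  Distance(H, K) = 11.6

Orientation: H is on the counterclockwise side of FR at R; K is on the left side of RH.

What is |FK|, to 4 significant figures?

40.68

F is at the origin; FR runs at 65.0° with length 50.1, so R = 50.1·(cos 65.0°, sin 65.0°) = (21.17, 45.41). ∠FRH = 82.3°, so RH runs at 65.0° + (180° − 82.3°) = 162.7° from the x-axis; with |RH| = 21.1, H = R + 21.1·(cos 162.7°, sin 162.7°) = (1.028, 51.68). RH is perpendicular to HK; with |HK| = 11.6 on the left of RH, K = H + 11.6·(-0.2974, -0.9548) = (-2.422, 40.61). Then |FK| = |K − F| = 40.68.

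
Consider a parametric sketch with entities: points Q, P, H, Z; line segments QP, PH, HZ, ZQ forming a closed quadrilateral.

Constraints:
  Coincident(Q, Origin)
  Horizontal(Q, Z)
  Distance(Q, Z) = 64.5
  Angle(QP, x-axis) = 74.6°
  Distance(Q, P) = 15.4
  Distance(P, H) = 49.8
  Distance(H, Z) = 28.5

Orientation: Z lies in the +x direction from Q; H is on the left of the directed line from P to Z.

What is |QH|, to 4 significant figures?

58.68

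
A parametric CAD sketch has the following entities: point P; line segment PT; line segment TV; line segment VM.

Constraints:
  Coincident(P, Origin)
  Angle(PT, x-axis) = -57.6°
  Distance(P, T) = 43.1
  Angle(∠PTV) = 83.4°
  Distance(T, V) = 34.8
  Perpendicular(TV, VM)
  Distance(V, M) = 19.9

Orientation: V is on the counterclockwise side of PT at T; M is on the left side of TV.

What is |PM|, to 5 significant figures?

37.628

∠PTV = 83.4°, so TV runs at -57.6° + (180° − 83.4°) = 39.000° from the x-axis; with |TV| = 34.8, V = T + 34.8·(cos 39.000°, sin 39.000°) = (50.139, -14.490). The perpendicularity gives VM at right angles to TV; with |VM| = 19.9 on the left of TV, M = V + 19.9·(-0.62932, 0.77715) = (37.615, 0.97502). Then |PM| = |M − P| = 37.628.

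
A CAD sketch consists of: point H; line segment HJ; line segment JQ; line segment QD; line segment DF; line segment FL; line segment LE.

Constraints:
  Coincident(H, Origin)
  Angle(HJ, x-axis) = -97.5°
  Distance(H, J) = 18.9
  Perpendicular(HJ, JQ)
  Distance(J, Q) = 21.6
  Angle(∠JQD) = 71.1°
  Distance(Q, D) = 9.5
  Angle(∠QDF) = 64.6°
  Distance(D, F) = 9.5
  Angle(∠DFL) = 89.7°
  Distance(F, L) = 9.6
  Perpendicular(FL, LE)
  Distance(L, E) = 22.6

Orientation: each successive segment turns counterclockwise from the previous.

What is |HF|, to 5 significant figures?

20.279

H is at the origin; HJ runs at -97.5° with length 18.9, so J = (-2.4669, -18.738). The perpendicularity gives JQ at right angles to HJ, so JQ runs at -7.5000°; with |JQ| = 21.6, Q = (18.948, -21.558). ∠JQD = 71.1° gives QD at 101.40° from the x-axis; with |QD| = 9.5, D = (17.071, -12.245). ∠QDF = 64.6° gives DF at -143.20° from the x-axis; with |DF| = 9.5, F = (9.4636, -17.936). Then |HF| = |F − H| = 20.279.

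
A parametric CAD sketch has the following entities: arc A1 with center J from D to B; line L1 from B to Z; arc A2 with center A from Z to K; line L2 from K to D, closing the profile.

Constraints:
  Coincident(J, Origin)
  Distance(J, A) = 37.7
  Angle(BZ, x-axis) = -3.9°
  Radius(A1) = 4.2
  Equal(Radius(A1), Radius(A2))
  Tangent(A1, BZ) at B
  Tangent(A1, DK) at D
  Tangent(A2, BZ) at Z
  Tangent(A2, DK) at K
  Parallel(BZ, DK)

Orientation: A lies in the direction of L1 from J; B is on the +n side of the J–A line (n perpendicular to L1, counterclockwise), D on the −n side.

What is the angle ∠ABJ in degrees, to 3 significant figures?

83.6°

J is at the origin and A lies 37.7 along u from J, so A = 37.7·u = (37.6, -2.56). Tangency of A1 to both parallel lines with radius 4.2 puts B and D at J ± 4.2·n: B = (0.286, 4.19), D = (-0.286, -4.19). Then cos ∠ABJ = BA·BJ / (|BA||BJ|), giving 83.6°.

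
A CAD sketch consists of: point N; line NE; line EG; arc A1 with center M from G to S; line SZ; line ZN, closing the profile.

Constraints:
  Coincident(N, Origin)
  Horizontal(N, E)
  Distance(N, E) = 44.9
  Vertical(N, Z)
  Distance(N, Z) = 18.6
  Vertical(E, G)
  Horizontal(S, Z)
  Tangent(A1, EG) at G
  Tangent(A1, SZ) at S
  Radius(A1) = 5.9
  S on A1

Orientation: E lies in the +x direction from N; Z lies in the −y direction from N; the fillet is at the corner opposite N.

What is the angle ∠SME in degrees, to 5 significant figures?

155.08°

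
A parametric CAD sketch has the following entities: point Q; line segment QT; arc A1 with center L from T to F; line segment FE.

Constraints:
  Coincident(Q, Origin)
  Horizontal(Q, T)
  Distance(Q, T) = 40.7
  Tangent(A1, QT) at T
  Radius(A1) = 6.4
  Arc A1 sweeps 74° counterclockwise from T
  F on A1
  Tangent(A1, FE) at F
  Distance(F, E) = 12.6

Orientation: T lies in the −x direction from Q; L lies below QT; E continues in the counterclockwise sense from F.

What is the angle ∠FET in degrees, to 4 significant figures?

13.89°

Q is at the origin; QT is horizontal with |QT| = 40.7 and T on the −x side, so T = (-40.70, 0.000). Tangency of A1 to QT means the radius LT is perpendicular to QT, so L = T + (0, -6.4) = (-40.70, -6.400). On A1, T sits at bearing 90° from L; a 74° counterclockwise sweep puts F at bearing 164°, so F = L + 6.4·(cos 164°, sin 164°) = (-46.85, -4.636). The tangent condition forces LF to be normal to FE, so FE runs along (−sin 164°, cos 164°); with |FE| = 12.6, E = (-50.33, -16.75). Then cos ∠FET = EF·ET / (|EF||ET|), giving 13.89°.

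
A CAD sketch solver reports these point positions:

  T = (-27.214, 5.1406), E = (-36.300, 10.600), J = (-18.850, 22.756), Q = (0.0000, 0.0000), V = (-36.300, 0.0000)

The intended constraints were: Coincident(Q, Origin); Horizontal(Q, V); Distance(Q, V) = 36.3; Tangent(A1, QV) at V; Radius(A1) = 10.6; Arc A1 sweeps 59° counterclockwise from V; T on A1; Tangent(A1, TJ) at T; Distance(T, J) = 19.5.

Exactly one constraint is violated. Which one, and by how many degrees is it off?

Tangent(A1, TJ) at T — off by 5.60°.

Q = (0.00, 0.00) ✓; Q.y = 0.00, V.y = 0.00 ✓; |QV| = 36.30 ✓; ∠(EV, VQ) = 90.00° ✓; |EV| = 10.60 ✓; bearing(E→T) − bearing(E→V) = 59.00° ✓; |ET| = 10.60 ✓; ∠(ET, TJ) = 84.40° ✗; |TJ| = 19.50 ✓.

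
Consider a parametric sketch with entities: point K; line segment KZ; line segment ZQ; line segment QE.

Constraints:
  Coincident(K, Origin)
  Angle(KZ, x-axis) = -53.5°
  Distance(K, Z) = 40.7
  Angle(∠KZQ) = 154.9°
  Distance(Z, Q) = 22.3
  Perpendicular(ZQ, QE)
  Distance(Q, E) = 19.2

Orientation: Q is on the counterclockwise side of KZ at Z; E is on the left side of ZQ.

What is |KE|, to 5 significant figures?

59.188

K is at the origin; KZ runs at -53.5° with length 40.7, so Z = 40.7·(cos -53.5°, sin -53.5°) = (24.209, -32.717). ∠KZQ = 154.9°, so ZQ runs at -53.5° + (180° − 154.9°) = -28.400° from the x-axis; with |ZQ| = 22.3, Q = Z + 22.3·(cos -28.400°, sin -28.400°) = (43.825, -43.323). ZQ ⟂ QE; with |QE| = 19.2 on the left of ZQ, E = Q + 19.2·(0.47562, 0.87965) = (52.957, -26.434). Then |KE| = |E − K| = 59.188.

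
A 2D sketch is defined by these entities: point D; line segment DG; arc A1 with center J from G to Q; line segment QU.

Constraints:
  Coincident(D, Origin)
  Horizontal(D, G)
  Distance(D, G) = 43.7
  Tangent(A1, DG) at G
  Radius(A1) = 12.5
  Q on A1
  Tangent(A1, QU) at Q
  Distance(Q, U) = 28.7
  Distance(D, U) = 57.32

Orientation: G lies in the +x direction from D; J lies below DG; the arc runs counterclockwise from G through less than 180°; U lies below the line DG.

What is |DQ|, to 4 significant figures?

34.96

Checks: |JQ| = 12.50 ✓; ∠(JQ, QU) = 90.00° ✓; |QU| = 28.70 ✓; |DU| = 57.32 ✓.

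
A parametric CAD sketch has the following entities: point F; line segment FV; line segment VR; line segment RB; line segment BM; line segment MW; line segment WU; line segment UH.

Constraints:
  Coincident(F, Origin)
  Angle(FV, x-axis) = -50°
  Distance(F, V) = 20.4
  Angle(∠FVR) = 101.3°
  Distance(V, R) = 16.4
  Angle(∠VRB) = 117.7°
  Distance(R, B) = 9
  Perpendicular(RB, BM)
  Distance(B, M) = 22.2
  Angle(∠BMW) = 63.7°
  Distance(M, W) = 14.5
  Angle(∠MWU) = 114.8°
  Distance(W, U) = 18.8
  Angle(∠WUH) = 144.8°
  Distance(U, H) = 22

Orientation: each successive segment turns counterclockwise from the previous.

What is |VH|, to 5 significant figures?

39.186

F is at the origin; FV runs at -50.0° with length 20.4, so V = (13.113, -15.627). ∠FVR = 101.3° gives VR at 28.700° from the x-axis; with |VR| = 16.4, R = (27.498, -7.7516). ∠VRB = 117.7° gives RB at 91.000° from the x-axis; with |RB| = 9.0, B = (27.341, 1.2470). RB ⟂ BM, so BM runs at -179.00°; with |BM| = 22.2, M = (5.1444, 0.85954). ∠BMW = 63.7° gives MW at -62.700° from the x-axis; with |MW| = 14.5, W = (11.795, -12.025). ∠MWU = 114.8° gives WU at 2.5000° from the x-axis; with |WU| = 18.8, U = (30.577, -11.205). ∠WUH = 144.8° gives UH at 37.700° from the x-axis; with |UH| = 22.0, H = (47.984, 2.2482). Then |VH| = |H − V| = 39.186.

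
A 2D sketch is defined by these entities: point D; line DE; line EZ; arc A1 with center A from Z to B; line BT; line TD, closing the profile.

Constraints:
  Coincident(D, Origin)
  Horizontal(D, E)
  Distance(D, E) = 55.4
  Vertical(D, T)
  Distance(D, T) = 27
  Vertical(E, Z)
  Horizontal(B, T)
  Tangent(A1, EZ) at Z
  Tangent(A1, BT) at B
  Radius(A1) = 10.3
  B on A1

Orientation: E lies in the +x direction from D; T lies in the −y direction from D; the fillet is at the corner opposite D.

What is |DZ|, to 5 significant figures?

57.862

The virtual corner opposite D is at (55.400, -27.000). The tangent condition forces AZ to be normal to EZ and tangency of A1 to BT means the radius AB is perpendicular to BT, with radius 10.3, so the center A sits 10.3 in from both sides at A = (45.100, -16.700). That places the tangent points at Z = (55.400, -16.700) on EZ and B = (45.100, -27.000) on BT. Then |DZ| = |Z − D| = 57.862.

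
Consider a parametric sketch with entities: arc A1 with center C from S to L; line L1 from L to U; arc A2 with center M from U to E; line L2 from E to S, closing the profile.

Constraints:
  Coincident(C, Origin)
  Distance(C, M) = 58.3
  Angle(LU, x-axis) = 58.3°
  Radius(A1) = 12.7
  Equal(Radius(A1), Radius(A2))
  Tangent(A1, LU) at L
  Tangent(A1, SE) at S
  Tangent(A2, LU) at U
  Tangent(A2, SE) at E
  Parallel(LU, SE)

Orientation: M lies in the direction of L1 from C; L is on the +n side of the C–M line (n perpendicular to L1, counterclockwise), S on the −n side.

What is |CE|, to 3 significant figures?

59.7

The slot axis is L1's direction at 58.3°, so u = (cos 58.3°, sin 58.3°) = (0.525, 0.851) and n = (−sin 58.3°, cos 58.3°) = (-0.851, 0.525). C is at the origin and M lies 58.3 along u from C, so M = 58.3·u = (30.6, 49.6). Tangency of A1 to both parallel lines with radius 12.7 puts L and S at C ± 12.7·n: L = (-10.8, 6.67), S = (10.8, -6.67). Equal radii place U and E the same way about M: U = M + 12.7·n = (19.8, 56.3), E = M − 12.7·n = (41.4, 42.9). Then |CE| = |E − C| = 59.7.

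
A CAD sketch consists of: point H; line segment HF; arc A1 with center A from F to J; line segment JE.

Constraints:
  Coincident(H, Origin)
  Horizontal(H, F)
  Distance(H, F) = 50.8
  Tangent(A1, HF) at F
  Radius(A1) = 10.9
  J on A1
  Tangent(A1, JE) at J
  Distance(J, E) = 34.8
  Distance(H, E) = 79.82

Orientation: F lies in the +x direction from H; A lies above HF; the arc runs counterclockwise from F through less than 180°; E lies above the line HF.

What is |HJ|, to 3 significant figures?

62.3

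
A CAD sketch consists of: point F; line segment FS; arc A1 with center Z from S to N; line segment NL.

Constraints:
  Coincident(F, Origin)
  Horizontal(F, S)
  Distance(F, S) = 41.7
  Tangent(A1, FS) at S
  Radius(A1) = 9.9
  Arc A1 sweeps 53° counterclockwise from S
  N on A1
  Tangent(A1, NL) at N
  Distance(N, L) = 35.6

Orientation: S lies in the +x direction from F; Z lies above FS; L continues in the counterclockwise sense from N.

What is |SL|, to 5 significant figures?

43.685

F is at the origin; F and S share the same y with |FS| = 41.7 and S on the +x side, so S = (41.700, 0.0000). The tangent condition forces ZS to be normal to FS, so Z = S + (0, 9.9) = (41.700, 9.9000). On A1, S sits at bearing -90° from Z; a 53° counterclockwise sweep puts N at bearing -37°, so N = Z + 9.9·(cos -37°, sin -37°) = (49.606, 3.9420). Since A1 is tangent to NL there, ZN ⟂ NL, so NL runs along (−sin -37°, cos -37°); with |NL| = 35.6, L = (71.031, 32.373). Then |SL| = |L − S| = 43.685.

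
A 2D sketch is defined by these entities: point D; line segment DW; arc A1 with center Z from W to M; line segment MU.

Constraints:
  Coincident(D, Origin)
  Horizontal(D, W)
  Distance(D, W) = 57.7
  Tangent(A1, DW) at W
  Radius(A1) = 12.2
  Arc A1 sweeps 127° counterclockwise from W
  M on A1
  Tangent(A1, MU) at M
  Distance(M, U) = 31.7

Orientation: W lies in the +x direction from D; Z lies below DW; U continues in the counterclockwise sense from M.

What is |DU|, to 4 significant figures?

80.66

D is at the origin; D and W share the same y with |DW| = 57.7 and W on the +x side, so W = (57.70, 0.000). The tangent condition forces ZW to be normal to DW, so Z = W + (0, -12.2) = (57.70, -12.20). On A1, W sits at bearing 90° from Z; a 127° counterclockwise sweep puts M at bearing 217°, so M = Z + 12.2·(cos 217°, sin 217°) = (47.96, -19.54). Since A1 is tangent to MU there, ZM ⟂ MU, so MU runs along (−sin 217°, cos 217°); with |MU| = 31.7, U = (67.03, -44.86). Then |DU| = |U − D| = 80.66.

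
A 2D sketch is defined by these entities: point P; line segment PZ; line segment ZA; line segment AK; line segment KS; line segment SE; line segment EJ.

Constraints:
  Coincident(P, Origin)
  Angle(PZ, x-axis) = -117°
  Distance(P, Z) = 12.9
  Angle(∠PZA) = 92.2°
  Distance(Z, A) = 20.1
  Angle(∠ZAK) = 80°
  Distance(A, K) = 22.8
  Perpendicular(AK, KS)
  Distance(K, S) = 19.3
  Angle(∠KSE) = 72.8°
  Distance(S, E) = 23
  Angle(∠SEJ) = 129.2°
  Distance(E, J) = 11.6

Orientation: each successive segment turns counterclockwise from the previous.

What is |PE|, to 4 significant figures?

16.41

P is at the origin; PZ runs at -117.0° with length 12.9, so Z = (-5.856, -11.49). ∠PZA = 92.2° gives ZA at -29.20° from the x-axis; with |ZA| = 20.1, A = (11.69, -21.30). ∠ZAK = 80.0° gives AK at 70.80° from the x-axis; with |AK| = 22.8, K = (19.19, 0.2318). AK is perpendicular to KS, so KS runs at 160.8°; with |KS| = 19.3, S = (0.9610, 6.579). ∠KSE = 72.8° gives SE at -92.00° from the x-axis; with |SE| = 23.0, E = (0.1583, -16.41). Then |PE| = |E − P| = 16.41.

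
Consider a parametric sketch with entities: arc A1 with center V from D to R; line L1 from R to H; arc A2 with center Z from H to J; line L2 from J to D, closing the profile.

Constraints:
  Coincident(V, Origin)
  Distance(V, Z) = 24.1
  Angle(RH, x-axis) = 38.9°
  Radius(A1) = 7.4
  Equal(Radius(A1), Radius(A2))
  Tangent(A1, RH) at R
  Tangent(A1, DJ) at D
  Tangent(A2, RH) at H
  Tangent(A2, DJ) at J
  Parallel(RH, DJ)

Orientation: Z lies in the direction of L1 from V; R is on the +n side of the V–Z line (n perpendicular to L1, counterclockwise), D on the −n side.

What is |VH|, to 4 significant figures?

25.21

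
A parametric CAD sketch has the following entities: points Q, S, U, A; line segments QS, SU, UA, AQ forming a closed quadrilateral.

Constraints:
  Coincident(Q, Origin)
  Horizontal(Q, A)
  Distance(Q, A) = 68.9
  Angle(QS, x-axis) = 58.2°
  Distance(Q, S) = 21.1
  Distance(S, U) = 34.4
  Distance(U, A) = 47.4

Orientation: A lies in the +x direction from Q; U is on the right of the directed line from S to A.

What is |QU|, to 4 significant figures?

27.53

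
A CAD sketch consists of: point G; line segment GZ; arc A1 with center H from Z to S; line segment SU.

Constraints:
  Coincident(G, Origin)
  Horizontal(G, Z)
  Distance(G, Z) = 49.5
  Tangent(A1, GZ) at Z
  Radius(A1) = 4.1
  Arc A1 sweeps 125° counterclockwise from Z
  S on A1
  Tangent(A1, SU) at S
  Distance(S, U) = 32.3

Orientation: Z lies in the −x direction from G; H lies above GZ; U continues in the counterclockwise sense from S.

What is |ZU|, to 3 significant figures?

36.2

G is at the origin; G and Z share the same y with |GZ| = 49.5 and Z on the −x side, so Z = (-49.5, 0.00). Since A1 is tangent to GZ there, HZ ⟂ GZ, so H = Z + (0, 4.1) = (-49.5, 4.10). On A1, Z sits at bearing -90° from H; a 125° counterclockwise sweep puts S at bearing 35°, so S = H + 4.1·(cos 35°, sin 35°) = (-46.1, 6.45). Since A1 is tangent to SU there, HS ⟂ SU, so SU runs along (−sin 35°, cos 35°); with |SU| = 32.3, U = (-64.7, 32.9). Then |ZU| = |U − Z| = 36.2.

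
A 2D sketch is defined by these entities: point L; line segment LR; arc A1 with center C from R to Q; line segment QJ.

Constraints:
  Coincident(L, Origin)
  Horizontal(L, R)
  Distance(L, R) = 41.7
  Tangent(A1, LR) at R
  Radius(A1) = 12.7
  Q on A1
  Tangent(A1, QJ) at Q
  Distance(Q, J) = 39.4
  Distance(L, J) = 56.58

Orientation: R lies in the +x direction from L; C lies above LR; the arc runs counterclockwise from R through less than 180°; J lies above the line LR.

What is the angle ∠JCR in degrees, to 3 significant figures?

156°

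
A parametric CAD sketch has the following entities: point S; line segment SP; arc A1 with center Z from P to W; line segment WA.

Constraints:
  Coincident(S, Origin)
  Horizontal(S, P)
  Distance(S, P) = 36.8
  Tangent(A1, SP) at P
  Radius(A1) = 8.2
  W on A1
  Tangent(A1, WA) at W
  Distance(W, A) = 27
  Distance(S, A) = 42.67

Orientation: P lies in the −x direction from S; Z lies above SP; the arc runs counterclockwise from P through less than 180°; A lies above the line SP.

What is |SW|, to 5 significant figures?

29.563

S is at the origin; SP is horizontal with |SP| = 36.8 and P on the −x side, so P = (-36.800, 0.0000). Since A1 is tangent to SP there, ZP ⟂ SP, so Z = P + (0, 8.2) = (-36.800, 8.2000). Since ZW ⟂ WA (tangency), |ZA| = √(8.2² + 27.0²) = 28.218 regardless of where W sits on A1. So A lies on both circle(S, 42.67) and circle(Z, 28.218); the above-SP intersection is A = (-25.632, 34.114). W is the foot of the tangent from A: W = (-28.651, 7.2829).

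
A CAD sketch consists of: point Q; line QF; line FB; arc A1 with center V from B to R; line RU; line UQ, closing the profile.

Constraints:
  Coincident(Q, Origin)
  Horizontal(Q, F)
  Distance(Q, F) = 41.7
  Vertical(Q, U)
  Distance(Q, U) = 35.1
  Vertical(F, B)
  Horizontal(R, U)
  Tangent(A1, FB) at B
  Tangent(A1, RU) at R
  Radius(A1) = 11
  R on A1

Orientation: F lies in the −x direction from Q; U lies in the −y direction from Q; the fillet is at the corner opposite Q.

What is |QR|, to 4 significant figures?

46.63

Q is at the origin; QF is horizontal with |QF| = 41.7 and F on the −x side, so F = (-41.70, 0.000). Q and U share the same x with |QU| = 35.1 and U on the −y side, so U = (0.000, -35.10). The virtual corner opposite Q is at (-41.70, -35.10). Since A1 is tangent to FB there, VB ⟂ FB and tangency of A1 to RU means the radius VR is perpendicular to RU, with radius 11.0, so the center V sits 11.0 in from both sides at V = (-30.70, -24.10). That places the tangent points at B = (-41.70, -24.10) on FB and R = (-30.70, -35.10) on RU. Then |QR| = |R − Q| = 46.63.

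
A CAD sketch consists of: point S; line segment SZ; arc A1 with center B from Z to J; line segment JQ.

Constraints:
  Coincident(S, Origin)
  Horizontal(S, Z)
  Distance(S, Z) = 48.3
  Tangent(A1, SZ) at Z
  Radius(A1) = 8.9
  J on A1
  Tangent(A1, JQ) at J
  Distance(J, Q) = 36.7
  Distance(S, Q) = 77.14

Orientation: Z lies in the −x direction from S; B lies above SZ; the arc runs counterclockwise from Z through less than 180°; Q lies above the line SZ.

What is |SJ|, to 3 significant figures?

43.7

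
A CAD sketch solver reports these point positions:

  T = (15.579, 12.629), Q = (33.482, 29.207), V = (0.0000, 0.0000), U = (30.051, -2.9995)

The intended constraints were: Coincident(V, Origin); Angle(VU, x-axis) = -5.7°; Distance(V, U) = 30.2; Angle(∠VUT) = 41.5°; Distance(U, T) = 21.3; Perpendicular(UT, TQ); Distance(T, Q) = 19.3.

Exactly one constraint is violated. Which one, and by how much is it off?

Distance(T, Q) = 19.3 — off by 5.10.

V = (0.00, 0.00) ✓; VU at -5.700° ✓; |VU| = 30.20 ✓; ∠VUT = 41.50° ✓; |UT| = 21.30 ✓; ∠(UT, TQ) = 90.00° ✓; |TQ| = 24.40 ✗.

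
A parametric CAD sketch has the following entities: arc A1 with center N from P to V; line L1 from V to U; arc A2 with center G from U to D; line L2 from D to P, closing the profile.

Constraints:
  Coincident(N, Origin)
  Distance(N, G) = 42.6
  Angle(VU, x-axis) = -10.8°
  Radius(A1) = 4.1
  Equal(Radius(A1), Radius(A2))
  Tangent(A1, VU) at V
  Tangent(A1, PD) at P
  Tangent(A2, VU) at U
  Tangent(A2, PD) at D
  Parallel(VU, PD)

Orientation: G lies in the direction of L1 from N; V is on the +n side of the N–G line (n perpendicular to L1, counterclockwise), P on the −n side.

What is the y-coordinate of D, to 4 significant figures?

-12.01

The slot axis is L1's direction at -10.8°, so u = (cos -10.8°, sin -10.8°) = (0.9823, -0.1874) and n = (−sin -10.8°, cos -10.8°) = (0.1874, 0.9823). N is at the origin and G lies 42.6 along u from N, so G = 42.6·u = (41.85, -7.982). Tangency of A1 to both parallel lines with radius 4.1 puts V and P at N ± 4.1·n: V = (0.7683, 4.027), P = (-0.7683, -4.027). Equal radii place U and D the same way about G: U = G + 4.1·n = (42.61, -3.955), D = G − 4.1·n = (41.08, -12.01). So D.y = -12.01.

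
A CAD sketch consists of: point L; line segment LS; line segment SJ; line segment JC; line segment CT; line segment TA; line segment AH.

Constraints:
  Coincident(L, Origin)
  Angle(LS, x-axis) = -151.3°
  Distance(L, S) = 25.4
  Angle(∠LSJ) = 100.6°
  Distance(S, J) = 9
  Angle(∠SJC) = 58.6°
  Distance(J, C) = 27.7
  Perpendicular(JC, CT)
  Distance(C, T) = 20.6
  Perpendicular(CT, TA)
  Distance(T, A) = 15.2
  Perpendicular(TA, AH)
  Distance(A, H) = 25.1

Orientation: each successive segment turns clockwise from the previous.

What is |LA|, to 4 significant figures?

27.11

The perpendicularity gives CT at right angles to JC, so CT runs at -82.10°; with |CT| = 20.6, T = (2.289, -21.83). CT is perpendicular to TA, so TA runs at -172.1°; with |TA| = 15.2, A = (-12.77, -23.92). Then |LA| = |A − L| = 27.11.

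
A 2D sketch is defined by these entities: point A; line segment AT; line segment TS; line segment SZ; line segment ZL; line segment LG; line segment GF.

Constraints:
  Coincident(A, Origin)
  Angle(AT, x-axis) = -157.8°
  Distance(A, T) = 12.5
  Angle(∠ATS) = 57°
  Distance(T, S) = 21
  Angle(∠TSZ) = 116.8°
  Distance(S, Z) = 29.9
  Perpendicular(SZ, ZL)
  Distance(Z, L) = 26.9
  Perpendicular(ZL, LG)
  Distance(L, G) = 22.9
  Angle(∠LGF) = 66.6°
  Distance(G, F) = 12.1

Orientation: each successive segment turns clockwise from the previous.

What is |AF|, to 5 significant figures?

8.9904

A is at the origin; AT runs at -157.8° with length 12.5, so T = (-11.573, -4.7230). ∠ATS = 57.0° gives TS at 79.200° from the x-axis; with |TS| = 21.0, S = (-7.6384, 15.905). ∠TSZ = 116.8° gives SZ at 16.000° from the x-axis; with |SZ| = 29.9, Z = (21.103, 24.147). The perpendicularity gives ZL at right angles to SZ, so ZL runs at -74.000°; with |ZL| = 26.9, L = (28.518, -1.7114). The perpendicularity gives LG at right angles to ZL, so LG runs at -164.00°; with |LG| = 22.9, G = (6.5051, -8.0235). ∠LGF = 66.6° gives GF at 82.600° from the x-axis; with |GF| = 12.1, F = (8.0635, 3.9758). Then |AF| = |F − A| = 8.9904.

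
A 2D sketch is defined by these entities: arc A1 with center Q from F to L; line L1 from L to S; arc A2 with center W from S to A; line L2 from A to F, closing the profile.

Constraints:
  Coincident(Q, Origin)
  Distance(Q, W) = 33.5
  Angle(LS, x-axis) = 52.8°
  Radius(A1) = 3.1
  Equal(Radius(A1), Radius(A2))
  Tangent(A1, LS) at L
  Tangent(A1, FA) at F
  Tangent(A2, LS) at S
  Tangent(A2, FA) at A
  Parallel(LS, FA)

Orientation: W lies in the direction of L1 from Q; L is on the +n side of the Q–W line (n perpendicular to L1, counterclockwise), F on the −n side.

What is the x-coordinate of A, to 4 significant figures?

22.72

The slot axis is L1's direction at 52.8°, so u = (cos 52.8°, sin 52.8°) = (0.6046, 0.7965) and n = (−sin 52.8°, cos 52.8°) = (-0.7965, 0.6046). Q is at the origin and W lies 33.5 along u from Q, so W = 33.5·u = (20.25, 26.68). Tangency of A1 to both parallel lines with radius 3.1 puts L and F at Q ± 3.1·n: L = (-2.469, 1.874), F = (2.469, -1.874). Equal radii place S and A the same way about W: S = W + 3.1·n = (17.78, 28.56), A = W − 3.1·n = (22.72, 24.81). So A.x = 22.72.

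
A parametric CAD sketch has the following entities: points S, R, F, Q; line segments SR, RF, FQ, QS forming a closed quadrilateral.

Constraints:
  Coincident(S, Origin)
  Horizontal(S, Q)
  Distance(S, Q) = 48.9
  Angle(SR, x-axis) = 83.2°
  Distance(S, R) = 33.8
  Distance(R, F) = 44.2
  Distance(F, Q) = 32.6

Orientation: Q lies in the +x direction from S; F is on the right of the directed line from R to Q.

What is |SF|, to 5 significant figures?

19.421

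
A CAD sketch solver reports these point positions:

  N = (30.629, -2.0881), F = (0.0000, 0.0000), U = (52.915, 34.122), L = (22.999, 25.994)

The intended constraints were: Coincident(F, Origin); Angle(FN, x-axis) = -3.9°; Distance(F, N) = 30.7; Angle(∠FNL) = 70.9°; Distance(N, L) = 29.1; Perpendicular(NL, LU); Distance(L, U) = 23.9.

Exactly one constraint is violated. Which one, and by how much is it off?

Distance(L, U) = 23.9 — off by 7.10.

F = (0.00, 0.00) ✓; FN at -3.900° ✓; |FN| = 30.70 ✓; ∠FNL = 70.90° ✓; |NL| = 29.10 ✓; ∠(NL, LU) = 90.00° ✓; |LU| = 31.00 ✗.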